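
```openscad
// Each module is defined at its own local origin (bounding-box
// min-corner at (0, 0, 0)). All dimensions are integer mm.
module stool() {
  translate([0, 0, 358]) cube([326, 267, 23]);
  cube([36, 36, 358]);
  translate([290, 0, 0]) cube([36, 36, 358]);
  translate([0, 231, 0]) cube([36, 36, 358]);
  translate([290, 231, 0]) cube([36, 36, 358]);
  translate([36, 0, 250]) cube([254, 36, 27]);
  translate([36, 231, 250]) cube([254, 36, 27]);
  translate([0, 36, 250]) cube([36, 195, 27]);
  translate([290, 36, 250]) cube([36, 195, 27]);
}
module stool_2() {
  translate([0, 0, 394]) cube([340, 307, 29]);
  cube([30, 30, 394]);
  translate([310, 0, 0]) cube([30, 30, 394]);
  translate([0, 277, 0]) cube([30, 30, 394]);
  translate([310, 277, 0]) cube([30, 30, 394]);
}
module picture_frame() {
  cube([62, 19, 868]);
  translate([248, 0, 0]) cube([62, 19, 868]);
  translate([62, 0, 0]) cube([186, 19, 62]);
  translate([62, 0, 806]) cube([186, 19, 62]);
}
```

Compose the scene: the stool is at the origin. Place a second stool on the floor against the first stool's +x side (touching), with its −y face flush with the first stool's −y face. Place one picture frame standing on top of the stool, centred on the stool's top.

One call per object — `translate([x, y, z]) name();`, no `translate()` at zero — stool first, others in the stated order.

stool();
translate([326, 0, 0]) stool_2();
translate([8, 124, 381]) picture_frame();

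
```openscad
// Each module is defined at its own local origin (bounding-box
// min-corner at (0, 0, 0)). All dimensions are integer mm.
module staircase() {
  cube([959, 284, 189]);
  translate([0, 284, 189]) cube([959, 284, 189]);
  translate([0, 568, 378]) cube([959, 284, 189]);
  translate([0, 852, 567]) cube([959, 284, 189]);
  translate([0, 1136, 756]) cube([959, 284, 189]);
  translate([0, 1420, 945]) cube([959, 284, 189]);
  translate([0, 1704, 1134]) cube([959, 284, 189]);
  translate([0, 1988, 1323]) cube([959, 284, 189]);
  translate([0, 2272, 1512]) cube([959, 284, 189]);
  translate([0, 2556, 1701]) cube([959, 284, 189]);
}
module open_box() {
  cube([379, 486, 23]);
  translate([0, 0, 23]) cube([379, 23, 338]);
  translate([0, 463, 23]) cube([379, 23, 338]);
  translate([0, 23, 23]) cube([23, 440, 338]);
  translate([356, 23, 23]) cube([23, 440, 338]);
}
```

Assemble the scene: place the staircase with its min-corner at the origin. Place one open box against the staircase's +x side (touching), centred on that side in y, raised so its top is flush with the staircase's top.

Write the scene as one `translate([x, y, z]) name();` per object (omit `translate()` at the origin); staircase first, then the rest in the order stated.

staircase();
translate([959, 1177, 1529]) open_box();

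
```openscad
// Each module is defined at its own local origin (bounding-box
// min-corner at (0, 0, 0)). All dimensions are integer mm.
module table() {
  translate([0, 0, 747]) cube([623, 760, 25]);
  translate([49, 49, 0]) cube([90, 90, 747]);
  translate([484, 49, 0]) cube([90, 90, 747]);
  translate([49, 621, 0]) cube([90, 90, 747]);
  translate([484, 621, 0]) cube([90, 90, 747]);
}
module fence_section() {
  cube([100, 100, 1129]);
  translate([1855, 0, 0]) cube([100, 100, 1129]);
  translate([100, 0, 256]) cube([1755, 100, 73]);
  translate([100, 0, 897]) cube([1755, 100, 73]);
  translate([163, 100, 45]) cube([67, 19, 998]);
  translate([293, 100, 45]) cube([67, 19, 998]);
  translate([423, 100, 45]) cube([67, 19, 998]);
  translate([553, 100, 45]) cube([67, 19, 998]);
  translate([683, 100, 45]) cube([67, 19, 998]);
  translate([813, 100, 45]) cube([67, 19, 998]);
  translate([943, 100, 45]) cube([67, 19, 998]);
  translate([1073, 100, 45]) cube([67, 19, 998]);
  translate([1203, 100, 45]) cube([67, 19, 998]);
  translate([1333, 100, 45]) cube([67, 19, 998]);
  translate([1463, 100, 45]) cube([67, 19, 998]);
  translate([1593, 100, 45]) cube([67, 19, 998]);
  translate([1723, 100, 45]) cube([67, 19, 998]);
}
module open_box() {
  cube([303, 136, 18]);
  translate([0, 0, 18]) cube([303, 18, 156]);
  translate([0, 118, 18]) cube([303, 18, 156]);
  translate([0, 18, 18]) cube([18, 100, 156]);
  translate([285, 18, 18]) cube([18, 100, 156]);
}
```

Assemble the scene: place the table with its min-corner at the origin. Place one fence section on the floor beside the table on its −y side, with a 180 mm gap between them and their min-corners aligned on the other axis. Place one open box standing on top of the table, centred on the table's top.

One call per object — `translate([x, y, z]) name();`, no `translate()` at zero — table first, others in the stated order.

table();
translate([0, -299, 0]) fence_section();
translate([160, 312, 772]) open_box();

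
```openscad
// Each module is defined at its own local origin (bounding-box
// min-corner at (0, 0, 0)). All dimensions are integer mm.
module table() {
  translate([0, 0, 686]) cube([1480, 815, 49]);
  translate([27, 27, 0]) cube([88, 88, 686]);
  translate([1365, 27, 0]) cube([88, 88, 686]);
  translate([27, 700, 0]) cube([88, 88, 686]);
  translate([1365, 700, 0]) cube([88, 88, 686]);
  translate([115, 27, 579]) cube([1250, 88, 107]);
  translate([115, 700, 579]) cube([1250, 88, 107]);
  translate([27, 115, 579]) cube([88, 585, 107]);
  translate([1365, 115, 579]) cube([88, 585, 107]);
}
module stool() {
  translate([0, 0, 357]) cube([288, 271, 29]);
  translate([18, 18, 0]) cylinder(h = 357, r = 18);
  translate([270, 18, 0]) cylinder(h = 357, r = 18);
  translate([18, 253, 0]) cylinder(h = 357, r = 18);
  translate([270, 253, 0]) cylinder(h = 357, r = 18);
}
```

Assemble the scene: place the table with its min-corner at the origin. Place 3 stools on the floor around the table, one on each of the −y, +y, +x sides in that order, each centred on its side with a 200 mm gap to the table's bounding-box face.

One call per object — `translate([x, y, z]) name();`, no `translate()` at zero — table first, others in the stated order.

table();
translate([596, -471, 0]) stool();
translate([596, 1015, 0]) stool();
translate([1680, 272, 0]) stool();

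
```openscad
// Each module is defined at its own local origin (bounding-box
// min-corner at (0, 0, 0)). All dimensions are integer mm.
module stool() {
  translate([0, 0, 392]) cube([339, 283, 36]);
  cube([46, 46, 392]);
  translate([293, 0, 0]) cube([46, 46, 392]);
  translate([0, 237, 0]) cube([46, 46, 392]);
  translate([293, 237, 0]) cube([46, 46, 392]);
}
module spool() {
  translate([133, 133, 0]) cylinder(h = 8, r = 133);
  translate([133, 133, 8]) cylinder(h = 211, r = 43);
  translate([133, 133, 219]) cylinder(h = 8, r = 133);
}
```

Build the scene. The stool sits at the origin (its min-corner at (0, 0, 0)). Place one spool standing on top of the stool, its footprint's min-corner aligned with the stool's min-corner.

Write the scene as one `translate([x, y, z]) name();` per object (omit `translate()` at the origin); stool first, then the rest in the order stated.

stool();
translate([0, 0, 428]) spool();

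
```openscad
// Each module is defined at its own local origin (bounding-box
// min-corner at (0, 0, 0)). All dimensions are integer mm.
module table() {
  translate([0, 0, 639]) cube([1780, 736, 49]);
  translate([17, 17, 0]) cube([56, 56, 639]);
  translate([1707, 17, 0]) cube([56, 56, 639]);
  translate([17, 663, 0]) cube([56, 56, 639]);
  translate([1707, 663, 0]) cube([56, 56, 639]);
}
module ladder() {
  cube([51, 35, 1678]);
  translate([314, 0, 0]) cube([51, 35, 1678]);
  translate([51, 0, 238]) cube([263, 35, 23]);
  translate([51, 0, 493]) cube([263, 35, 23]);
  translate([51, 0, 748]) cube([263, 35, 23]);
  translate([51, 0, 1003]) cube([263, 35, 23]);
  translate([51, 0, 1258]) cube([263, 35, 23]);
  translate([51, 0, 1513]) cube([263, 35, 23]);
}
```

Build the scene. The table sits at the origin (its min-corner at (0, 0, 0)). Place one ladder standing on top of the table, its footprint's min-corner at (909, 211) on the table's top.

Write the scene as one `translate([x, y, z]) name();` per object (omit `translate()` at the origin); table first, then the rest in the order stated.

table();
translate([909, 211, 688]) ladder();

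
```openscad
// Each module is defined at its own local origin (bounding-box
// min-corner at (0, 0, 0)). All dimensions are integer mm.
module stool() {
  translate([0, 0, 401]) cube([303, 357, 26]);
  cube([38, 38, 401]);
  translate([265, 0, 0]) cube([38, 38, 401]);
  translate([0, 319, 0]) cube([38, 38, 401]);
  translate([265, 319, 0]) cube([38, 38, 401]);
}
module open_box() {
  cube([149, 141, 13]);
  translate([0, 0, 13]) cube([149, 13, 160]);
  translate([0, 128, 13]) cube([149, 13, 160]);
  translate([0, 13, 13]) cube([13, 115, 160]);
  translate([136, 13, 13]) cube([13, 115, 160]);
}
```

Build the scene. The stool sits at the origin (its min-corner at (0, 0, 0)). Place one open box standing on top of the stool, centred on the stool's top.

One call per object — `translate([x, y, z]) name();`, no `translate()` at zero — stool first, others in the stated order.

stool();
translate([77, 108, 427]) open_box();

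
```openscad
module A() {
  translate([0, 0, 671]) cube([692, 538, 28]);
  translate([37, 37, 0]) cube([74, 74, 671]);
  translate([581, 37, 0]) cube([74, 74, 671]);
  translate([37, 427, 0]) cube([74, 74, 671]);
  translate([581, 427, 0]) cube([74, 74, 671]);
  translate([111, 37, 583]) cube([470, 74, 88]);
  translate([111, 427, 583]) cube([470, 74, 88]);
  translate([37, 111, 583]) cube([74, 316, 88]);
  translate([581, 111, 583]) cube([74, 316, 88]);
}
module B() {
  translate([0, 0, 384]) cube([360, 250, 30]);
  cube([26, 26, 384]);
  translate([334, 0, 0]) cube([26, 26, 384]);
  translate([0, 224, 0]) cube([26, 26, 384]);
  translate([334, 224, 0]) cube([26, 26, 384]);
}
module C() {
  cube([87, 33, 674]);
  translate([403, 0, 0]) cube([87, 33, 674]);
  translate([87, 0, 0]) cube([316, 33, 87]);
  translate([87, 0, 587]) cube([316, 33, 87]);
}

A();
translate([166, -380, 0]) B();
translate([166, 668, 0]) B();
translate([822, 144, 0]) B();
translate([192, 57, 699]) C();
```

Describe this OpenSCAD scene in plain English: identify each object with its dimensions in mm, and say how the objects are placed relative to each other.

A is a rectangular dining table. The top is 692×538×28 mm with its upper surface at z = 699 mm. It stands on four 74×74 mm square legs, each inset 37 mm from the nearest pair of top edges, running from the floor to the underside of the top. Four apron rails, 74 mm thick and 88 mm tall, run between adjacent legs with their top edges flush with the underside of the top and their outer faces flush with the legs' outer faces.

B is a simple wooden stool: a rectangular seat 360 mm (x) by 250 mm (y), 30 mm thick, top face at z = 414 mm, on four square legs, each 26×26 mm in cross-section. The legs rest on z = 0, each flush with a corner of the seat.

C is a rectangular picture frame lying in the x–z plane (depth along y). The opening is 316 mm wide (x) by 500 mm tall (z), surrounded by a border 87 mm wide on all four sides. The frame is 33 mm deep and is made of two full-height vertical stiles with two horizontal rails fitted between them.

Three stools sit around the table at the −y, +y, +x sides. The picture frame is on top of the table.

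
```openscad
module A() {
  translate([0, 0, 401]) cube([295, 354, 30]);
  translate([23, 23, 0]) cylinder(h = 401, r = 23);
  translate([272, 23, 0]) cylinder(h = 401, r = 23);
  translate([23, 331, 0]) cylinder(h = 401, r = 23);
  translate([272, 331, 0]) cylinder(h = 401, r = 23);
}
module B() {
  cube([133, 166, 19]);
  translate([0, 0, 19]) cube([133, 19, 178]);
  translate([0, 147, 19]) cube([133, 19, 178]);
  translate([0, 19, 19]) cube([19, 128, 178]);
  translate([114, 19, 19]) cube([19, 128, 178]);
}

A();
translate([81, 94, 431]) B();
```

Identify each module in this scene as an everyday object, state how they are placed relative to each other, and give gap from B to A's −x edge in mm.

The open box's min-x is at 81; the stool's min-x is 0; gap = 81 mm.

A is a stool. B is an open box. The open box is on top of the stool, centred. The gap from the open box to the stool's −x edge is 81 mm.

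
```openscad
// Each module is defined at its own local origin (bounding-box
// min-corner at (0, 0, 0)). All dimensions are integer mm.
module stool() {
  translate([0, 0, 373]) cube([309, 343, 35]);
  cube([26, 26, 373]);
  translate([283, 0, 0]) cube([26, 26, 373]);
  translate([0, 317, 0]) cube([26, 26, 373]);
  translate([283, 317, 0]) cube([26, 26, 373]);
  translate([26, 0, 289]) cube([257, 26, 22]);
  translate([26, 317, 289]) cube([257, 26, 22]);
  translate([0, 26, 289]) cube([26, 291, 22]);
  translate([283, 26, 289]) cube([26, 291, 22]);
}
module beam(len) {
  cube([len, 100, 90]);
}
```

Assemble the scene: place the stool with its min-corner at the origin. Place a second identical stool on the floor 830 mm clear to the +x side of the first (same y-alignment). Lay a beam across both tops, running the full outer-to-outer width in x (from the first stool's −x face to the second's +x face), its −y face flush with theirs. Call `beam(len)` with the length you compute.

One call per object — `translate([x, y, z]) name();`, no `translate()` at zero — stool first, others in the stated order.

stool();
translate([1139, 0, 0]) stool();
translate([0, 0, 408]) beam(1448);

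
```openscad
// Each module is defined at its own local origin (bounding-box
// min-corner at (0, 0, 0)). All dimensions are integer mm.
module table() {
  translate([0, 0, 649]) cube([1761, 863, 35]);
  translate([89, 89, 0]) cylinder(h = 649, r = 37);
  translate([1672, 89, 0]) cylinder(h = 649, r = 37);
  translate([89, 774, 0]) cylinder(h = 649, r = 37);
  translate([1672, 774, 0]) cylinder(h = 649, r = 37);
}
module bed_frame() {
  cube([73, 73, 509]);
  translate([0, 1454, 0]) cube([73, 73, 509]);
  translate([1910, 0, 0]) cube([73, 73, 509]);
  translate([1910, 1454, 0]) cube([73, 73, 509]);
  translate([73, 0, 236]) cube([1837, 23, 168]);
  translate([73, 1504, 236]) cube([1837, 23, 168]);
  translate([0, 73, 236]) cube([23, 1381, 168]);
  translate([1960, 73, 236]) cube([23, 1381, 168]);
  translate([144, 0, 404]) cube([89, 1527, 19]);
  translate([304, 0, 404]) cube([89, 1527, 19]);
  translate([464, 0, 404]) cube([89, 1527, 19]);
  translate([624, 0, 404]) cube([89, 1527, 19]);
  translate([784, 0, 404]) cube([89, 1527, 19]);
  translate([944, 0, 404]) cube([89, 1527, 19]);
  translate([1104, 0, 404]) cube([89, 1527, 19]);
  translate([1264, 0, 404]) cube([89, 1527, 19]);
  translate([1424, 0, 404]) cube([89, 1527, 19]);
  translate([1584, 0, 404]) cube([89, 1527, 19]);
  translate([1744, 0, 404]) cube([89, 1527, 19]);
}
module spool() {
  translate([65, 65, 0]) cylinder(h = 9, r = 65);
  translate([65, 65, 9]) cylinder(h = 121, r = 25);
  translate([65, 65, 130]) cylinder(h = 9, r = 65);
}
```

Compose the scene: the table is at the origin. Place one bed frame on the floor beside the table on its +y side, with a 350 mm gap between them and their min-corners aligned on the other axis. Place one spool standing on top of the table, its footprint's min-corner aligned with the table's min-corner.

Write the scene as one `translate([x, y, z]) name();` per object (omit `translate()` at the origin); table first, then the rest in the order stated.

table();
translate([0, 1213, 0]) bed_frame();
translate([0, 0, 684]) spool();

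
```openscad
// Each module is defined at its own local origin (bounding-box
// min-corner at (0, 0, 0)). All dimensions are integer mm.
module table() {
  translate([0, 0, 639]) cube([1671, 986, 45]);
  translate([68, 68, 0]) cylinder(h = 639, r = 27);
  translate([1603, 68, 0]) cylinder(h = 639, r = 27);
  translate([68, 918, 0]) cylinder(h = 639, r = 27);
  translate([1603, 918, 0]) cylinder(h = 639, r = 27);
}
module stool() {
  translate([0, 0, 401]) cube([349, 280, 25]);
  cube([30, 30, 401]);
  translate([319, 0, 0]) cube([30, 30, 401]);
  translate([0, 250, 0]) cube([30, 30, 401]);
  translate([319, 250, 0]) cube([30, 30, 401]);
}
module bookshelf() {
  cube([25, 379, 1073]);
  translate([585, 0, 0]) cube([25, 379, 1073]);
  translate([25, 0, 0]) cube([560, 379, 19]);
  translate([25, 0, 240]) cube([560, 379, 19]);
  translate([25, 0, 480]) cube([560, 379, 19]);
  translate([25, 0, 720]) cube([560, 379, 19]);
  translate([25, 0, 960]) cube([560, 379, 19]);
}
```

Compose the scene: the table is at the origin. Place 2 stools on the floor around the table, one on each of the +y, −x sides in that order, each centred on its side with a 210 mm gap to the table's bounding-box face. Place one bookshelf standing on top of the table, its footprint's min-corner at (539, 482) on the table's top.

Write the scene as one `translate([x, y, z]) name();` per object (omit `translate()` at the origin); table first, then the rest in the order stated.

table();
translate([661, 1196, 0]) stool();
translate([-559, 353, 0]) stool();
translate([539, 482, 684]) bookshelf();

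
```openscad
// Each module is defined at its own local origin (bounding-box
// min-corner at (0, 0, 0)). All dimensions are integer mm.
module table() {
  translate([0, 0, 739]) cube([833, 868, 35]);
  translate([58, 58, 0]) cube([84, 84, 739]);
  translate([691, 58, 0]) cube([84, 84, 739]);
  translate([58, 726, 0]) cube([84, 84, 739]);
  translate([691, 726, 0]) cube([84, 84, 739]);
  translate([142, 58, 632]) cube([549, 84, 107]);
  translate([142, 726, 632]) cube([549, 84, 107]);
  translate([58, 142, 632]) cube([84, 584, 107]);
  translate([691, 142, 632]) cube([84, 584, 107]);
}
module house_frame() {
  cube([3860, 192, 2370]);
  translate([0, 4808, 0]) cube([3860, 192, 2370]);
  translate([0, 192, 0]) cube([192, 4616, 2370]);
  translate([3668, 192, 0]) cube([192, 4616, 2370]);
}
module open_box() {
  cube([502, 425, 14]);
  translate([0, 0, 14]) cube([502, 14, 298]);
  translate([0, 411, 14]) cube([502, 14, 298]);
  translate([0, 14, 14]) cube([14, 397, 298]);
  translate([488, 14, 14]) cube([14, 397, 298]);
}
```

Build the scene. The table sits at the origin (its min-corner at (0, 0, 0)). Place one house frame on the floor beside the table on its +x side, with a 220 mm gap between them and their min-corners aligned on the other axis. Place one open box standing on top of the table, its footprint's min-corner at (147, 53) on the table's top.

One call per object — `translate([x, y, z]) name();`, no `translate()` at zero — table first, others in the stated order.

table();
translate([1053, 0, 0]) house_frame();
translate([147, 53, 774]) open_box();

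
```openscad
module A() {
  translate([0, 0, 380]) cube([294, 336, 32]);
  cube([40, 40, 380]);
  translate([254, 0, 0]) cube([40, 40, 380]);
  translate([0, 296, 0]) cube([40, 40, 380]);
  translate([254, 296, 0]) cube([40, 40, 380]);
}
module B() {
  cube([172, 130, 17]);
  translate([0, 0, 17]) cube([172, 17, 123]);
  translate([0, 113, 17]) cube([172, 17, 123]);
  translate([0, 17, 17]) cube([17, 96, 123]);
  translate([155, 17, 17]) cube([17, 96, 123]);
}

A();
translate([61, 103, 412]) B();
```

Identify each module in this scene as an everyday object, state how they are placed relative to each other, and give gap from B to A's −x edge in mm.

A is a stool. B is an open box. The open box is on top of the stool, centred. The gap from the open box to the stool's −x edge is 61 mm.

The open box's min-x is at 61; the stool's min-x is 0; gap = 61 mm.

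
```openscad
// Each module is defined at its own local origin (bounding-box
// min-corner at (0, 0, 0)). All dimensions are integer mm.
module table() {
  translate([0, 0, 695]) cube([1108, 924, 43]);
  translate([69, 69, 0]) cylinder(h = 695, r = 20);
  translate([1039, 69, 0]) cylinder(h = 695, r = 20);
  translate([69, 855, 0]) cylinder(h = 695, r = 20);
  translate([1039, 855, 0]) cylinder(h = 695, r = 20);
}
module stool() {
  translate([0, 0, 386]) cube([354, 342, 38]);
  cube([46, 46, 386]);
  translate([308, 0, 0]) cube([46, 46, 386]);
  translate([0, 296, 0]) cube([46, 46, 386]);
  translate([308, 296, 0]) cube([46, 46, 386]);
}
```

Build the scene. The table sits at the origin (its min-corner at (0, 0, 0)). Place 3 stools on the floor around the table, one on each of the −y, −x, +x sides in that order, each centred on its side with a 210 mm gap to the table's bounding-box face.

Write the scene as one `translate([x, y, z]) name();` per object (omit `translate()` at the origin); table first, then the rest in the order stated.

table();
translate([377, -552, 0]) stool();
translate([-564, 291, 0]) stool();
translate([1318, 291, 0]) stool();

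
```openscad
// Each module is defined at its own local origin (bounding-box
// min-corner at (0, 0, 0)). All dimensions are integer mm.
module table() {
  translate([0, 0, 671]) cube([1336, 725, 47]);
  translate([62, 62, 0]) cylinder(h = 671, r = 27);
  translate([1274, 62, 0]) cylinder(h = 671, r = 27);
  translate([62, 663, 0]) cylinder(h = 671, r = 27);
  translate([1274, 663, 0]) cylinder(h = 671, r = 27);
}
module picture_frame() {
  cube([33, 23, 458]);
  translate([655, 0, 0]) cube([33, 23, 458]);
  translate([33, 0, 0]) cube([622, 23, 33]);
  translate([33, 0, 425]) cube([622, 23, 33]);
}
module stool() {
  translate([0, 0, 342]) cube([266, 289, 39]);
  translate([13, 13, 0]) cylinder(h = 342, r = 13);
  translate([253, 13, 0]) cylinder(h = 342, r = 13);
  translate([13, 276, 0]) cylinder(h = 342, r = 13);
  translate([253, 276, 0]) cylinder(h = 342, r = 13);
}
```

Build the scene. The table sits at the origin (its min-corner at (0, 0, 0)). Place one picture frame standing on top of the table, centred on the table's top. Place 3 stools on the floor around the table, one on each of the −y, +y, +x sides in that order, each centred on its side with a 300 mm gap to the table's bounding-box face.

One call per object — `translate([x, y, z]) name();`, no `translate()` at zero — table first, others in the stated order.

table();
translate([324, 351, 718]) picture_frame();
translate([535, -589, 0]) stool();
translate([535, 1025, 0]) stool();
translate([1636, 218, 0]) stool();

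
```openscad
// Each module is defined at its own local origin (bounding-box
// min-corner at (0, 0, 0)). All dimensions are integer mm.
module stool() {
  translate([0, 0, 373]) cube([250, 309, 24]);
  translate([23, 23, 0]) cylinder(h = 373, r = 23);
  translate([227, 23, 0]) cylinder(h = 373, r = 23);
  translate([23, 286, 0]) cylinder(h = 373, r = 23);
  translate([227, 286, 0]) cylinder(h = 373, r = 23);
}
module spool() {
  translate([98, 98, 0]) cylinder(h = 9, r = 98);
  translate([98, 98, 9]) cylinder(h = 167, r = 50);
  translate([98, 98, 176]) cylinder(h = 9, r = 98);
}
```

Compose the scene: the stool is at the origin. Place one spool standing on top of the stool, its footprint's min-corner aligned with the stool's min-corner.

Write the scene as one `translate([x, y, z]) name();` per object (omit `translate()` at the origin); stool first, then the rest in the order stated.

stool();
translate([0, 0, 397]) spool();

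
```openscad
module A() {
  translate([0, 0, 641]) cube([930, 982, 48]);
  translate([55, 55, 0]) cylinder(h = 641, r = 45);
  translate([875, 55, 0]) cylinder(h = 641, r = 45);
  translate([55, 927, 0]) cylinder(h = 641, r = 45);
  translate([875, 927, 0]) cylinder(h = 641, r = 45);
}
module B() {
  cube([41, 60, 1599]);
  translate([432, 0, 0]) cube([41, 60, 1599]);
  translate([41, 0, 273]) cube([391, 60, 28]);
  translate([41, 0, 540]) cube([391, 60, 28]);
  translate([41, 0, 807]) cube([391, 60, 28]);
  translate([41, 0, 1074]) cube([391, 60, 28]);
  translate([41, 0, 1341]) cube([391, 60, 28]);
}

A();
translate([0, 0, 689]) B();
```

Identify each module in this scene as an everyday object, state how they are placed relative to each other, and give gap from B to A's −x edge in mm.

A is a table. B is a ladder. The ladder is on top of the table. The gap from the ladder to the table's −x edge is 0 mm.

The ladder's min-x is at 0; the table's min-x is 0; gap = 0 mm.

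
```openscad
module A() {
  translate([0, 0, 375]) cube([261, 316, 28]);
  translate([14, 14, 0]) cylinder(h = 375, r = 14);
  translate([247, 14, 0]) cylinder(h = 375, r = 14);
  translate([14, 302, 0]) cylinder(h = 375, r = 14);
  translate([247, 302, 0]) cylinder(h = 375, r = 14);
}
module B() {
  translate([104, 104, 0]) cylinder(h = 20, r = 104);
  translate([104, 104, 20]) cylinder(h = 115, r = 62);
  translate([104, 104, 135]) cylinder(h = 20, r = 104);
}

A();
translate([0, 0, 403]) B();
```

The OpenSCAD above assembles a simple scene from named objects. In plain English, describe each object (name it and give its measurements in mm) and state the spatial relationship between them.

A is a four-legged stool. The seat is 261×316 mm, 28 mm thick, top at z = 403 mm. It stands on four round legs, each 28 mm in diameter, from z = 0 to the seat underside, each leg's axis is inset half a diameter from the nearest pair of seat edges (so the leg's bounding box is flush with the corner).

B is a spool: two coaxial disc flanges of radius 104 mm and thickness 20 mm, joined by a core cylinder of radius 62 mm and height 115 mm. The lower flange rests on z = 0 and the three cylinders share a vertical axis.

The spool is on top of the stool.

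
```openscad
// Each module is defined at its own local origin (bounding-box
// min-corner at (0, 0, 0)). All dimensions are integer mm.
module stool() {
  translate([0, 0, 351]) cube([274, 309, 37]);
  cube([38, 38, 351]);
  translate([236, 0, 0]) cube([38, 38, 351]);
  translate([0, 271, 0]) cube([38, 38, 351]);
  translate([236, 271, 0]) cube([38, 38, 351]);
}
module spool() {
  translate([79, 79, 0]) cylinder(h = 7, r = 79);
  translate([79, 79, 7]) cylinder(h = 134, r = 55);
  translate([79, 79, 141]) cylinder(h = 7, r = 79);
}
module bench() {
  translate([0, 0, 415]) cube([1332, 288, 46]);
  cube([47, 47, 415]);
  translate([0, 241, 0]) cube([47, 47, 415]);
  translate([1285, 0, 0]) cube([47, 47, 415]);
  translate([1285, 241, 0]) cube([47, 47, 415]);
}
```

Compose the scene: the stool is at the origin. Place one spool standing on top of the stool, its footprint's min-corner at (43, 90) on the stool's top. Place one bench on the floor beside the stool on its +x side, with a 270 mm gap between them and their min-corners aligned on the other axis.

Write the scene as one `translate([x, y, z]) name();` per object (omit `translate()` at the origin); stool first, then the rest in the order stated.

stool();
translate([43, 90, 388]) spool();
translate([544, 0, 0]) bench();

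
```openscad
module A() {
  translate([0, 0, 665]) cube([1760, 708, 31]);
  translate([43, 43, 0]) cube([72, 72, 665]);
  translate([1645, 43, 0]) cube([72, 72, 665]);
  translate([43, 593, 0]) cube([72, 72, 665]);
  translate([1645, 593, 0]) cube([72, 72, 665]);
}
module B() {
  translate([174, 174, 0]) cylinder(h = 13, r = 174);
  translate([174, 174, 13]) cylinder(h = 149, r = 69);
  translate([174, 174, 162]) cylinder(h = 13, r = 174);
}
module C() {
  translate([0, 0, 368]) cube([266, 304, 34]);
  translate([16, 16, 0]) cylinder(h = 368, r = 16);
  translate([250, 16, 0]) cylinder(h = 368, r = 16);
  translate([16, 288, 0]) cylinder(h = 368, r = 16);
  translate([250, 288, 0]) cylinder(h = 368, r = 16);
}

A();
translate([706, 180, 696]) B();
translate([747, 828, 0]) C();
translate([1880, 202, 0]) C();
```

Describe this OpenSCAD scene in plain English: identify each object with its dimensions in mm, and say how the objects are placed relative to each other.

A is a table: top 1760 mm (x) × 708 mm (y), 31 mm thick, upper face at z = 696 mm, on four 72×72 mm square legs, each inset 43 mm from the nearest pair of top edges, running from z = 0 to the bottom of the top.

B is a spool: two coaxial disc flanges of radius 174 mm and thickness 13 mm, joined by a core cylinder of radius 69 mm and height 149 mm. The lower flange rests on z = 0 and the three cylinders share a vertical axis.

C is a simple wooden stool: a rectangular seat 266 mm (x) by 304 mm (y), 34 mm thick, top face at z = 402 mm, on four round legs, each 32 mm in diameter. The legs rest on z = 0, each leg's axis is inset half a diameter from the nearest pair of seat edges (so the leg's bounding box is flush with the corner).

The spool is on top of the table, centred. Two stools sit around the table at the +y, +x sides.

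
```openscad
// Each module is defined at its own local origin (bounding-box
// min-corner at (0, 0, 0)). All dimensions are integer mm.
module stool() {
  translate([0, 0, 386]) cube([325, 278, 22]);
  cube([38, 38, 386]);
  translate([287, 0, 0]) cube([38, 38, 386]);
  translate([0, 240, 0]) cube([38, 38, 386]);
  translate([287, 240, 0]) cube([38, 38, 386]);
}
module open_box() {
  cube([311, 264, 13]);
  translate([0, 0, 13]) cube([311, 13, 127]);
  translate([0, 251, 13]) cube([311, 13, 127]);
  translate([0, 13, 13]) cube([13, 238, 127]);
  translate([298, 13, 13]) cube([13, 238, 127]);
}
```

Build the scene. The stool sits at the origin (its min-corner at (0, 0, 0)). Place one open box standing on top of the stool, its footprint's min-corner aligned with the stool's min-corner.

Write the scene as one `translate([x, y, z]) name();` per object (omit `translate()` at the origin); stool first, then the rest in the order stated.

stool();
translate([0, 0, 408]) open_box();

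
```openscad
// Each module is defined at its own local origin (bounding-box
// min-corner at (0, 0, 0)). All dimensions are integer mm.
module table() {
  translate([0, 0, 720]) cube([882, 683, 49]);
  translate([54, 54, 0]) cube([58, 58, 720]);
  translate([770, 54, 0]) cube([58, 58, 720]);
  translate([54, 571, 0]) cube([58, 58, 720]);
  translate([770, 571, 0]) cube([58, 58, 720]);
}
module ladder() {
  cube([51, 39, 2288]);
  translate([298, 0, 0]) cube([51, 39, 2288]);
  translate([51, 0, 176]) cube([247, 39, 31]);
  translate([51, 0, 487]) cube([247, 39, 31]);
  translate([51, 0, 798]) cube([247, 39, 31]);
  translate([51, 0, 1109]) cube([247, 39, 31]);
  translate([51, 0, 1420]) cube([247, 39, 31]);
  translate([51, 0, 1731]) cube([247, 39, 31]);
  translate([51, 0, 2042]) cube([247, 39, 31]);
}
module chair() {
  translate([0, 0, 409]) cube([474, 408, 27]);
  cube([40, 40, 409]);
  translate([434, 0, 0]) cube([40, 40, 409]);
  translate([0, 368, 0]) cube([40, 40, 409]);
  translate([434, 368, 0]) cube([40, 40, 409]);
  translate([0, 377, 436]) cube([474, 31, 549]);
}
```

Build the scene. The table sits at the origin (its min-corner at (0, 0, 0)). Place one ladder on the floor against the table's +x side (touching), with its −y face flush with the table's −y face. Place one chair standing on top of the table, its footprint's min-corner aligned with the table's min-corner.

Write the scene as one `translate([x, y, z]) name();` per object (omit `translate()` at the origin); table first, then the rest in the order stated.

table();
translate([882, 0, 0]) ladder();
translate([0, 0, 769]) chair();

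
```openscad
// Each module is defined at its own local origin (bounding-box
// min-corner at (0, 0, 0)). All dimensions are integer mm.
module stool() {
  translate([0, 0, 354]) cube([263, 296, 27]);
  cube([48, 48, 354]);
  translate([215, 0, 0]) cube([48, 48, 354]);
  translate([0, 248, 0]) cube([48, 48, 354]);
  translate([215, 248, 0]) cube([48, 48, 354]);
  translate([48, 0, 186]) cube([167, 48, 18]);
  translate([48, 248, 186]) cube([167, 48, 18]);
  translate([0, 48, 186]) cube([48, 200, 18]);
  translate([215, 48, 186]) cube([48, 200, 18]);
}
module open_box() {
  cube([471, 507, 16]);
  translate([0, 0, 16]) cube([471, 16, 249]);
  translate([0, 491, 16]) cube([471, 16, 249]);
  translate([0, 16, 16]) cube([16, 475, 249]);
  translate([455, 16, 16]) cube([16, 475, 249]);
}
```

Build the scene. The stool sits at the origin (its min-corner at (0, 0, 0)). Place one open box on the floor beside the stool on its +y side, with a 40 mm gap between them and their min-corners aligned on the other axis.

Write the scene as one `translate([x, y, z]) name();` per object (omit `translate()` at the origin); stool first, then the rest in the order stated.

stool();
translate([0, 336, 0]) open_box();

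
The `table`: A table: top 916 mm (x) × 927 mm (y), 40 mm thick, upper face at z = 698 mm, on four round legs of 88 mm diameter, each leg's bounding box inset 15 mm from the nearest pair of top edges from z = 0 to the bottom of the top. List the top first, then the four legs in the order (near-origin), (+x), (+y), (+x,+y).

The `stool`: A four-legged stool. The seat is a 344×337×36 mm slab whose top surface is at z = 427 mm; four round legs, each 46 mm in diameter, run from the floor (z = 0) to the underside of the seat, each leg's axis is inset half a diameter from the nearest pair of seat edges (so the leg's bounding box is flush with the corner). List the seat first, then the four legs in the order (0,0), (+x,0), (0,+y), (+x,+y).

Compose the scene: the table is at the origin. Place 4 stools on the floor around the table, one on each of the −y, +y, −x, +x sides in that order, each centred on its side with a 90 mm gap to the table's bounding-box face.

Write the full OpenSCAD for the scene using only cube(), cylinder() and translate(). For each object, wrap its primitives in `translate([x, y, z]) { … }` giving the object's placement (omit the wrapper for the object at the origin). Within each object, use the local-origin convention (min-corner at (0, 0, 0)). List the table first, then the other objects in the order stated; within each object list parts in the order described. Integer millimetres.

translate([0, 0, 658]) cube([916, 927, 40]);
translate([59, 59, 0]) cylinder(h = 658, r = 44);
translate([857, 59, 0]) cylinder(h = 658, r = 44);
translate([59, 868, 0]) cylinder(h = 658, r = 44);
translate([857, 868, 0]) cylinder(h = 658, r = 44);
translate([286, -427, 0]) {
  translate([0, 0, 391]) cube([344, 337, 36]);
  translate([23, 23, 0]) cylinder(h = 391, r = 23);
  translate([321, 23, 0]) cylinder(h = 391, r = 23);
  translate([23, 314, 0]) cylinder(h = 391, r = 23);
  translate([321, 314, 0]) cylinder(h = 391, r = 23);
}
translate([286, 1017, 0]) {
  translate([0, 0, 391]) cube([344, 337, 36]);
  translate([23, 23, 0]) cylinder(h = 391, r = 23);
  translate([321, 23, 0]) cylinder(h = 391, r = 23);
  translate([23, 314, 0]) cylinder(h = 391, r = 23);
  translate([321, 314, 0]) cylinder(h = 391, r = 23);
}
translate([-434, 295, 0]) {
  translate([0, 0, 391]) cube([344, 337, 36]);
  translate([23, 23, 0]) cylinder(h = 391, r = 23);
  translate([321, 23, 0]) cylinder(h = 391, r = 23);
  translate([23, 314, 0]) cylinder(h = 391, r = 23);
  translate([321, 314, 0]) cylinder(h = 391, r = 23);
}
translate([1006, 295, 0]) {
  translate([0, 0, 391]) cube([344, 337, 36]);
  translate([23, 23, 0]) cylinder(h = 391, r = 23);
  translate([321, 23, 0]) cylinder(h = 391, r = 23);
  translate([23, 314, 0]) cylinder(h = 391, r = 23);
  translate([321, 314, 0]) cylinder(h = 391, r = 23);
}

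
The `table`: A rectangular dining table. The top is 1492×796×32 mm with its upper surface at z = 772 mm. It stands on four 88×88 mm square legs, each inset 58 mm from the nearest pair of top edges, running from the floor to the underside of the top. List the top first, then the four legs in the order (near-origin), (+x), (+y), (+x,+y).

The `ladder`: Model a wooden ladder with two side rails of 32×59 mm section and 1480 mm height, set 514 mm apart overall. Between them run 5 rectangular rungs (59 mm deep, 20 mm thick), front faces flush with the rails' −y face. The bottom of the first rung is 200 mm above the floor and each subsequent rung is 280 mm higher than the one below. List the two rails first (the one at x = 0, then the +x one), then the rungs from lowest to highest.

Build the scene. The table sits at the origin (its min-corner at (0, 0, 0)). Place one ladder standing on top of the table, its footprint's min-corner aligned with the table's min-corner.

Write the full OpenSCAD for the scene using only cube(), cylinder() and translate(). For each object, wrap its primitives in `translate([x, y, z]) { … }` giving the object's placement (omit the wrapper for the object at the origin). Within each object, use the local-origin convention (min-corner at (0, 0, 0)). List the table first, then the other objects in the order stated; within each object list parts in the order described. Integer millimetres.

translate([0, 0, 740]) cube([1492, 796, 32]);
translate([58, 58, 0]) cube([88, 88, 740]);
translate([1346, 58, 0]) cube([88, 88, 740]);
translate([58, 650, 0]) cube([88, 88, 740]);
translate([1346, 650, 0]) cube([88, 88, 740]);
translate([0, 0, 772]) {
  cube([32, 59, 1480]);
  translate([482, 0, 0]) cube([32, 59, 1480]);
  translate([32, 0, 200]) cube([450, 59, 20]);
  translate([32, 0, 480]) cube([450, 59, 20]);
  translate([32, 0, 760]) cube([450, 59, 20]);
  translate([32, 0, 1040]) cube([450, 59, 20]);
  translate([32, 0, 1320]) cube([450, 59, 20]);
}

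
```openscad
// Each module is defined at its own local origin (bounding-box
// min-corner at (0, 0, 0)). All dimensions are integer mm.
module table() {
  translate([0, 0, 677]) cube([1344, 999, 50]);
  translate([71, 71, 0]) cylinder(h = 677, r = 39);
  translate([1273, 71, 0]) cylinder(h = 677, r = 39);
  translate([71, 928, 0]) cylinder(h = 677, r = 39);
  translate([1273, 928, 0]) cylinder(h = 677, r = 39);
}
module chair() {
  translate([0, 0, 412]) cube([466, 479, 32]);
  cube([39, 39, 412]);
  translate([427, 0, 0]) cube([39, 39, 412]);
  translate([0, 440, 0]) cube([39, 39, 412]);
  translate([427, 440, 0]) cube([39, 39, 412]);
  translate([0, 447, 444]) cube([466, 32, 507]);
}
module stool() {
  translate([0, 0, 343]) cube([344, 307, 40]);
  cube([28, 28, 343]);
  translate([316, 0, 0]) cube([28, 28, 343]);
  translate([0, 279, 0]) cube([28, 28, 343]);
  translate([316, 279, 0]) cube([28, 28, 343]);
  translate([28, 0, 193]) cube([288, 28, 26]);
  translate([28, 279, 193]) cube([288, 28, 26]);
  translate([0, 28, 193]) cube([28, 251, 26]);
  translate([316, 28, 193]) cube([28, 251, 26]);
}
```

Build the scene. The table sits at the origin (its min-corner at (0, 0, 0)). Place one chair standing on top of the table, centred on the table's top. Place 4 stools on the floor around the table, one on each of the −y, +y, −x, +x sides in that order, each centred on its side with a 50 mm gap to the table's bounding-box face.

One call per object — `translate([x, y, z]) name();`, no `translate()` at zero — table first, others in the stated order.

table();
translate([439, 260, 727]) chair();
translate([500, -357, 0]) stool();
translate([500, 1049, 0]) stool();
translate([-394, 346, 0]) stool();
translate([1394, 346, 0]) stool();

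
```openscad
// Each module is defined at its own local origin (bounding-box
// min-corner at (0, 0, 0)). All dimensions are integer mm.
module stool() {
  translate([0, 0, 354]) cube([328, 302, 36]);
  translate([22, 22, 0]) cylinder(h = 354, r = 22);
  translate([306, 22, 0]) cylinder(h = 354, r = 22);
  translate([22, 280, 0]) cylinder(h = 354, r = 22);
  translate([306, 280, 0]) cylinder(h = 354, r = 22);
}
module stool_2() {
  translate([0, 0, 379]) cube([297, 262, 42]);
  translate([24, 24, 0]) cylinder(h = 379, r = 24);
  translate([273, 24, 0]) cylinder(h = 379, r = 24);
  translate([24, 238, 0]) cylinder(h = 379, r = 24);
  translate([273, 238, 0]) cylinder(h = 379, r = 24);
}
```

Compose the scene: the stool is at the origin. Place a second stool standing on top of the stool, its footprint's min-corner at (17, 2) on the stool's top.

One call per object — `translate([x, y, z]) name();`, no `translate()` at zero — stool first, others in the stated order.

stool();
translate([17, 2, 390]) stool_2();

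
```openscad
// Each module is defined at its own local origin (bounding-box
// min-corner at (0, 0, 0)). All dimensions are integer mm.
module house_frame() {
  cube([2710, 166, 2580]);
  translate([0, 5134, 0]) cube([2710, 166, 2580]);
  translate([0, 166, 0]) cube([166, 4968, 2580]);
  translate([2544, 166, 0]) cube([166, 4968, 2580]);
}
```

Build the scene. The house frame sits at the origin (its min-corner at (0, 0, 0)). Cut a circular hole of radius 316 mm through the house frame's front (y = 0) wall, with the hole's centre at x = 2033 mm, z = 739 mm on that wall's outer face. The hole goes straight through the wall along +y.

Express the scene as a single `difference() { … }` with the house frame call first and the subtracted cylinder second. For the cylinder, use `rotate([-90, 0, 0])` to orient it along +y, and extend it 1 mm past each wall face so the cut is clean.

difference() {
  house_frame();
  translate([2033, -1, 739]) rotate([-90, 0, 0]) cylinder(h = 168, r = 316);
}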